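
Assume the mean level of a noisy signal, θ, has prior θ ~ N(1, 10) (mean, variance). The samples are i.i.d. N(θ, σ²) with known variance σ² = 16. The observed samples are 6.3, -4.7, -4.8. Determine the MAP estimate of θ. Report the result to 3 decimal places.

n = 3; x̄ = (6.3 + (-4.7) + (-4.8))/3 = -3.2/3 = -16/15 ≈ -1.0667.
For a Normal prior and Normal likelihood with known variance, the posterior is Normal; its mode equals its mean, the precision-weighted average.
Prior precision 1/σ₀² = 1/10 = 0.1; data precision n/σ² = 3/16 = 0.1875.
θ̂ = (0.1·1 + 0.1875·(-16/15)) / (0.1 + 0.1875) = (-0.1)/0.2875 = -8/23 ≈ -0.348.

θ̂_MAP = -0.348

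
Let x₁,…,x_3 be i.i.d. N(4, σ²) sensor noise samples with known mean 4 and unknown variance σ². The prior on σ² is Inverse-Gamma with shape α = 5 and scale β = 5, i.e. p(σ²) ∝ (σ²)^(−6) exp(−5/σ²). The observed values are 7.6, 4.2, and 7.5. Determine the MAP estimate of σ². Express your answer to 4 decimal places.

σ̂²_MAP = 2.3500

Sum of squared deviations about the known mean: SS = (7.6−4)² + (4.2−4)² + (7.5−4)² = 25.25.
The Normal likelihood contributes (σ²)^(−n/2) exp(−SS/(2σ²)), so the posterior is Inverse-Gamma(α + n/2, β + SS/2) = Inverse-Gamma(6.5, 17.625).
The mode of Inverse-Gamma(a, b) is b/(a+1) = 17.625/7.5 ≈ 2.3500.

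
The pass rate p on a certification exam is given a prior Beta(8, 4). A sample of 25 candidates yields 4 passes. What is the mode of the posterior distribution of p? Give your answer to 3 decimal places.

p̂_MAP = 0.314

Prior: Beta(8, 4).
Data: 4 successes in 25 trials. The binomial likelihood contributes p^4(1−p)^21, so the posterior is Beta(8+4, 4+21) = Beta(12, 25).
For Beta(a, b) with a, b > 1 the mode is (a−1)/(a+b−2) = 11/35 ≈ 0.314.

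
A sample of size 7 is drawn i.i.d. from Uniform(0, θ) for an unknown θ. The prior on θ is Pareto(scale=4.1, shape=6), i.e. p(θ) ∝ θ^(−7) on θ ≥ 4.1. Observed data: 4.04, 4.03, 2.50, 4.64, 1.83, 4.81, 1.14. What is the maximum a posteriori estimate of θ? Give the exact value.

The Uniform(0, θ) likelihood is θ^(−n) for θ ≥ max(xᵢ), zero otherwise. Here max(xᵢ) = 4.81.
Posterior ∝ θ^(−7) · θ^(−7) = θ^(−14) on θ ≥ max(4.1, 4.81) = 4.81.
This density is strictly decreasing in θ, so the posterior mode lies at the lower boundary of the support.

θ̂_MAP = 4.81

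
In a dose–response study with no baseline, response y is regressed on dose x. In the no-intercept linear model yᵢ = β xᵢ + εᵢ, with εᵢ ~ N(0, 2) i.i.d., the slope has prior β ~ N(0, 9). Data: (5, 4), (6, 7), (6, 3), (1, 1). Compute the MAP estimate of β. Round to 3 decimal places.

β̂_MAP = 0.825

log p(β | y) = −Σ(yᵢ − βxᵢ)²/(2·2) − β²/(2·9) + const.
Setting the derivative to zero: Σxᵢ(yᵢ − βxᵢ)/2 − β/9 = 0, so β = Σxᵢyᵢ / (Σxᵢ² + σ²/τ²).
Σxᵢyᵢ = 5·4 + 6·7 + 6·3 + 1·1 = 81; Σxᵢ² = 98; σ²/τ² = 2/9.
β̂_MAP = 81 / (98 + 2/9) = 81/(884/9) = 729/884 ≈ 0.825.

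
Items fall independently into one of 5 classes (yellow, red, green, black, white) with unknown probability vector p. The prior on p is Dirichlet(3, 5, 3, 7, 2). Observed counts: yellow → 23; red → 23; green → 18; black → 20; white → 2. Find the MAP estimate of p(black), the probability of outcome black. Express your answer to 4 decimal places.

MAP estimate of p(black) = 0.2574

The posterior is Dirichlet(αᵢ + nᵢ) = Dirichlet(26, 28, 21, 27, 4).
For a Dirichlet(a₁,…,a_K) with all aᵢ > 1, the mode has j-th component (aⱼ − 1)/(Σaᵢ − K).
Here Σaᵢ = 106 and K = 5, so p(black) = (27 − 1)/(106 − 5) = 26/101 ≈ 0.2574.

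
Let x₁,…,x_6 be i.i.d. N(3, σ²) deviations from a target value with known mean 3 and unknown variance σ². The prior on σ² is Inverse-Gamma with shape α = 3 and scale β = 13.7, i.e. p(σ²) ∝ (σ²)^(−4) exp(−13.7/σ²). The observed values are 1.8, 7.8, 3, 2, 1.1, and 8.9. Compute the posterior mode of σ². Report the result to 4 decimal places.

σ̂²_MAP = 6.5214

Sum of squared deviations about the known mean: SS = (1.8−3)² + (7.8−3)² + (3−3)² + (2−3)² + (1.1−3)² + (8.9−3)² = 63.9.
The Normal likelihood contributes (σ²)^(−n/2) exp(−SS/(2σ²)), so the posterior is Inverse-Gamma(α + n/2, β + SS/2) = Inverse-Gamma(6, 45.65).
The mode of Inverse-Gamma(a, b) is b/(a+1) = 45.65/7 ≈ 6.5214.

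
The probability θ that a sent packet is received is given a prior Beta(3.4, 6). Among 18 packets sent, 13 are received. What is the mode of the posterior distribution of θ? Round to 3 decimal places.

θ̂_MAP = 0.606

Prior: Beta(3.4, 6).
Data: 13 successes in 18 trials. The binomial likelihood contributes θ^13(1−θ)^5, so the posterior is Beta(3.4+13, 6+5) = Beta(16.4, 11).
For Beta(a, b) with a, b > 1 the mode is (a−1)/(a+b−2) = 15.4/25.4 ≈ 0.606.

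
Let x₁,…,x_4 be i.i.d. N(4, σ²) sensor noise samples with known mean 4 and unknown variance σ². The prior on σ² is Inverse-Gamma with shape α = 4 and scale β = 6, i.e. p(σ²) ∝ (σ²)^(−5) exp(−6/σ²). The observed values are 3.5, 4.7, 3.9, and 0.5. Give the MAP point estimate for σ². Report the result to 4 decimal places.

σ̂²_MAP = 1.7857

Sum of squared deviations about the known mean: SS = (3.5−4)² + (4.7−4)² + (3.9−4)² + (0.5−4)² = 13.
The Normal likelihood contributes (σ²)^(−n/2) exp(−SS/(2σ²)), so the posterior is Inverse-Gamma(α + n/2, β + SS/2) = Inverse-Gamma(6, 12.5).
The mode of Inverse-Gamma(a, b) is b/(a+1) = 12.5/7 ≈ 1.7857.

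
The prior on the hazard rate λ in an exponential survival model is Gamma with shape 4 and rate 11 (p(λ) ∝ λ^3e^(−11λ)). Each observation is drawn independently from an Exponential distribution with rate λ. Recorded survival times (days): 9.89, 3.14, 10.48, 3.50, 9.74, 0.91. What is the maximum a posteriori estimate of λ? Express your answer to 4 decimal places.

The Exponential(rate=λ) likelihood is ∝ λ^n e^(−λΣtᵢ). Here n = 6 and Σtᵢ = 9.89 + 3.14 + 10.48 + 3.50 + 9.74 + 0.91 = 37.66.
Posterior ∝ λ^3e^(−11λ) · λ^6e^(−37.66λ) = λ^9e^(−48.66λ), i.e. Gamma(10, 48.66).
Mode = (a−1)/b = 9/48.66 ≈ 0.1850.

λ̂_MAP = 0.1850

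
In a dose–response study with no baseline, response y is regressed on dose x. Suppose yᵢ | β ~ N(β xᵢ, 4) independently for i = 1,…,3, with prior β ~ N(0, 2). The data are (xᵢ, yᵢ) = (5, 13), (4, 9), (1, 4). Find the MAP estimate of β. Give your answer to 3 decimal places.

log p(β | y) = −Σ(yᵢ − βxᵢ)²/(2·4) − β²/(2·2) + const.
Setting the derivative to zero: Σxᵢ(yᵢ − βxᵢ)/4 − β/2 = 0, so β = Σxᵢyᵢ / (Σxᵢ² + σ²/τ²).
Σxᵢyᵢ = 5·13 + 4·9 + 1·4 = 105; Σxᵢ² = 42; σ²/τ² = 2.
β̂_MAP = 105 / (42 + 2) = 105/44 ≈ 2.386.

β̂_MAP = 2.386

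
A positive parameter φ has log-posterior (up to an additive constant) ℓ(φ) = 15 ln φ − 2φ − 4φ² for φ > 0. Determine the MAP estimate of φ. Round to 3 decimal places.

φ̂_MAP = 1.250

ℓ'(φ) = 15/φ − 2 − 8φ. Setting this to zero and multiplying by φ: 8φ² + 2φ − 15 = 0.
φ = (−2 + √(2² + 4·8·15)) / (2·8) = (−2 + √484) / 16 = (−2 + 22)/16 = 5/4.
ℓ''(φ) = −15/φ² − 8 < 0, confirming a maximum.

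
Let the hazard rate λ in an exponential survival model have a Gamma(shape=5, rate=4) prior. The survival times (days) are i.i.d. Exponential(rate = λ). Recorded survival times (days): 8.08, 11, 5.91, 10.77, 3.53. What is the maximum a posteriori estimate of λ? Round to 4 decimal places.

The Exponential(rate=λ) likelihood is ∝ λ^n e^(−λΣtᵢ). Here n = 5 and Σtᵢ = 8.08 + 11 + 5.91 + 10.77 + 3.53 = 39.29.
Posterior ∝ λ^4e^(−4λ) · λ^5e^(−39.29λ) = λ^9e^(−43.29λ), i.e. Gamma(10, 43.29).
Mode = (a−1)/b = 9/43.29 ≈ 0.2079.

λ̂_MAP = 0.2079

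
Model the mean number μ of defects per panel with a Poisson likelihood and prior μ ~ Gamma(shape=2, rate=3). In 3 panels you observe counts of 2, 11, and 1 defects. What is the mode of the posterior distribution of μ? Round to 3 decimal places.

μ̂_MAP = 2.500

Σxᵢ = 2+11+1 = 14, with n = 3.
Posterior ∝ μe^(−3μ) · μ^14e^(−3μ) = μ^15e^(−6μ), i.e. Gamma(shape=16, rate=6).
The mode of a Gamma(a, b) with a ≥ 1 (shape–rate) is (a−1)/b = 15/6 ≈ 2.500.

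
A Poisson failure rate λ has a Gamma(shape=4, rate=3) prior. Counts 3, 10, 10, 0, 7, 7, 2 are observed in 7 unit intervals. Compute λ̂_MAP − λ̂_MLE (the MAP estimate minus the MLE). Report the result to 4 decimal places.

MAP − MLE = -1.3714

Σxᵢ = 39. Posterior is Gamma(43, 10); MAP = (43−1)/10 = 42/10 ≈ 4.20000.
MLE = x̄ = 39/7 ≈ 5.57143.
Difference = 42/10 − 39/7 = -48/35 ≈ -1.3714.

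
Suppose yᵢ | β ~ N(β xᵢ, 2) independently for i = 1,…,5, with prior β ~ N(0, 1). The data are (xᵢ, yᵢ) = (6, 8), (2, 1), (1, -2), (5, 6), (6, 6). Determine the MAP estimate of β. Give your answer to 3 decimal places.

β̂_MAP = 1.096

log p(β | y) = −Σ(yᵢ − βxᵢ)²/(2·2) − β²/(2·1) + const.
Setting the derivative to zero: Σxᵢ(yᵢ − βxᵢ)/2 − β/1 = 0, so β = Σxᵢyᵢ / (Σxᵢ² + σ²/τ²).
Σxᵢyᵢ = 6·8 + 2·1 + 1·(-2) + 5·6 + 6·6 = 114; Σxᵢ² = 102; σ²/τ² = 2.
β̂_MAP = 114 / (102 + 2) = 114/104 ≈ 1.096.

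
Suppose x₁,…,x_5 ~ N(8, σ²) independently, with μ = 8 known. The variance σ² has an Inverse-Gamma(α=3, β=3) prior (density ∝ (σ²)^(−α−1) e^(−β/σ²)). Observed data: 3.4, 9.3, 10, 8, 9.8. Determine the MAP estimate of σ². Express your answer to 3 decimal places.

Sum of squared deviations about the known mean: SS = (3.4−8)² + (9.3−8)² + (10−8)² + (8−8)² + (9.8−8)² = 30.09.
The Normal likelihood contributes (σ²)^(−n/2) exp(−SS/(2σ²)), so the posterior is Inverse-Gamma(α + n/2, β + SS/2) = Inverse-Gamma(5.5, 18.045).
The mode of Inverse-Gamma(a, b) is b/(a+1) = 18.045/6.5 ≈ 2.776.

σ̂²_MAP = 2.776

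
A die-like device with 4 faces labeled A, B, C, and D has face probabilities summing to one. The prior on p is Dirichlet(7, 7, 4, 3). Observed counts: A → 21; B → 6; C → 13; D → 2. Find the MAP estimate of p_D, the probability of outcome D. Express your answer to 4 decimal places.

The posterior is Dirichlet(αᵢ + nᵢ) = Dirichlet(28, 13, 17, 5).
For a Dirichlet(a₁,…,a_K) with all aᵢ > 1, the mode has j-th component (aⱼ − 1)/(Σaᵢ − K).
Here Σaᵢ = 63 and K = 4, so p_D = (5 − 1)/(63 − 4) = 4/59 ≈ 0.0678.

MAP estimate of p_D = 0.0678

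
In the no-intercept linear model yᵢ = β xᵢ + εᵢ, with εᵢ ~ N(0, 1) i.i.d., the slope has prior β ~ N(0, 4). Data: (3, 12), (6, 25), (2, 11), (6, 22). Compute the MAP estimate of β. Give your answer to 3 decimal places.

log p(β | y) = −Σ(yᵢ − βxᵢ)²/(2·1) − β²/(2·4) + const.
Setting the derivative to zero: Σxᵢ(yᵢ − βxᵢ)/1 − β/4 = 0, so β = Σxᵢyᵢ / (Σxᵢ² + σ²/τ²).
Σxᵢyᵢ = 3·12 + 6·25 + 2·11 + 6·22 = 340; Σxᵢ² = 85; σ²/τ² = 0.25.
β̂_MAP = 340 / (85 + 0.25) = 340/85.25 ≈ 3.988.

β̂_MAP = 3.988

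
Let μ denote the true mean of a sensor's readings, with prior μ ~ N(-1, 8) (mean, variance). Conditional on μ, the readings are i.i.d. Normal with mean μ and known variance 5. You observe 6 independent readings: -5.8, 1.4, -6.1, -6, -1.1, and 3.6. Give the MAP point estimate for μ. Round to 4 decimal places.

μ̂_MAP = -2.2075

n = 6; x̄ = ((-5.8) + 1.4 + (-6.1) + (-6) + (-1.1) + 3.6)/6 = -14/6 = -7/3 ≈ -2.3333.
For a Normal prior and Normal likelihood with known variance, the posterior is Normal; its mode equals its mean, the precision-weighted average.
Prior precision 1/σ₀² = 1/8 = 0.125; data precision n/σ² = 6/5 = 1.2.
μ̂ = (0.125·(-1) + 1.2·(-7/3)) / (0.125 + 1.2) = (-2.925)/1.325 = -117/53 ≈ -2.2075.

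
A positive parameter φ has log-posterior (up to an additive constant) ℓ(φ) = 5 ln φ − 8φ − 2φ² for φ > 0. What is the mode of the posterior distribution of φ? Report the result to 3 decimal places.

ℓ'(φ) = 5/φ − 8 − 4φ. Setting this to zero and multiplying by φ: 4φ² + 8φ − 5 = 0.
φ = (−8 + √(8² + 4·4·5)) / (2·4) = (−8 + √144) / 8 = (−8 + 12)/8 = 1/2.
ℓ''(φ) = −5/φ² − 4 < 0, confirming a maximum.

φ̂_MAP = 0.500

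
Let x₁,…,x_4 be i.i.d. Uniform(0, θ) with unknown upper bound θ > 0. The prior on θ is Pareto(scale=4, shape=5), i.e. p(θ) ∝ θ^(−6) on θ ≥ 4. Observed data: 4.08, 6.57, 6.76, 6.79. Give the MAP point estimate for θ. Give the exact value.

The Uniform(0, θ) likelihood is θ^(−n) for θ ≥ max(xᵢ), zero otherwise. Here max(xᵢ) = 6.79.
Posterior ∝ θ^(−6) · θ^(−4) = θ^(−10) on θ ≥ max(4, 6.79) = 6.79.
This density is strictly decreasing in θ, so the posterior mode lies at the lower boundary of the support.

θ̂_MAP = 6.79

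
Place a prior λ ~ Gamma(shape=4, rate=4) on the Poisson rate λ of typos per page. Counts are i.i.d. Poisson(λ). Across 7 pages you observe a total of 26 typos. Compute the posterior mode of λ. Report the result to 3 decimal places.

λ̂_MAP = 2.636

Σxᵢ = 26, n = 7.
Posterior ∝ λ^3e^(−4λ) · λ^26e^(−7λ) = λ^29e^(−11λ), i.e. Gamma(shape=30, rate=11).
The mode of a Gamma(a, b) with a ≥ 1 (shape–rate) is (a−1)/b = 29/11 ≈ 2.636.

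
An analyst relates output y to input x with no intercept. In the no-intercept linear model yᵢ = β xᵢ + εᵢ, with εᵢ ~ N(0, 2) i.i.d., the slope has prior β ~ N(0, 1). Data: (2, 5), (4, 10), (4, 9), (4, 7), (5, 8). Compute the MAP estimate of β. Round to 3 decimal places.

log p(β | y) = −Σ(yᵢ − βxᵢ)²/(2·2) − β²/(2·1) + const.
Setting the derivative to zero: Σxᵢ(yᵢ − βxᵢ)/2 − β/1 = 0, so β = Σxᵢyᵢ / (Σxᵢ² + σ²/τ²).
Σxᵢyᵢ = 2·5 + 4·10 + 4·9 + 4·7 + 5·8 = 154; Σxᵢ² = 77; σ²/τ² = 2.
β̂_MAP = 154 / (77 + 2) = 154/79 ≈ 1.949.

β̂_MAP = 1.949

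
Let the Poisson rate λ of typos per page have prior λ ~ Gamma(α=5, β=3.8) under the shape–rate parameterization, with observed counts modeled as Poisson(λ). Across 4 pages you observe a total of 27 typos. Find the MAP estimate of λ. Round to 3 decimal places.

λ̂_MAP = 3.974

Σxᵢ = 27, n = 4.
Posterior ∝ λ^4e^(−3.8λ) · λ^27e^(−4λ) = λ^31e^(−7.8λ), i.e. Gamma(shape=32, rate=7.8).
The mode of a Gamma(a, b) with a ≥ 1 (shape–rate) is (a−1)/b = 31/7.8 ≈ 3.974.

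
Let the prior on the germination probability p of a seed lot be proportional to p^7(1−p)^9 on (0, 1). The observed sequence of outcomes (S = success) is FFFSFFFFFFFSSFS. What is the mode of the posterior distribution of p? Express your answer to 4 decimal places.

p̂_MAP = 0.3548

The prior density ∝ p^7(1−p)^9 is the kernel of Beta(8, 10).
Data: 4 successes in 15 trials (from the sequence). The binomial likelihood contributes p^4(1−p)^11, so the posterior is Beta(8+4, 10+11) = Beta(12, 21).
For Beta(a, b) with a, b > 1 the mode is (a−1)/(a+b−2) = 11/31 ≈ 0.3548.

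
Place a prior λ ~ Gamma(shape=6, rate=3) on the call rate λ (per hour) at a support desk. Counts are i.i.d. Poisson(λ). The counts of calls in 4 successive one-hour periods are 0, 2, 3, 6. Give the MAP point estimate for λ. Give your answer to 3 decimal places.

Σxᵢ = 0+2+3+6 = 11, with n = 4.
Posterior ∝ λ^5e^(−3λ) · λ^11e^(−4λ) = λ^16e^(−7λ), i.e. Gamma(shape=17, rate=7).
The mode of a Gamma(a, b) with a ≥ 1 (shape–rate) is (a−1)/b = 16/7 ≈ 2.286.

λ̂_MAP = 2.286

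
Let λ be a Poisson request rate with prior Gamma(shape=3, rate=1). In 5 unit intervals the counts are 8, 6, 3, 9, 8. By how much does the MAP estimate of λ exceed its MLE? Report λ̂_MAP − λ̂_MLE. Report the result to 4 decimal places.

MAP − MLE = -0.8000

Σxᵢ = 34. Posterior is Gamma(37, 6); MAP = (37−1)/6 = 36/6 ≈ 6.00000.
MLE = x̄ = 34/5 ≈ 6.80000.
Difference = 36/6 − 34/5 = -4/5 ≈ -0.8000.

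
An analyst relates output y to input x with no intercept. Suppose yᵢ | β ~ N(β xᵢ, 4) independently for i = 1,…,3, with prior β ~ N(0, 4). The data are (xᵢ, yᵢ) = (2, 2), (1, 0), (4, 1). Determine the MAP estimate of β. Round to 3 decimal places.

log p(β | y) = −Σ(yᵢ − βxᵢ)²/(2·4) − β²/(2·4) + const.
Setting the derivative to zero: Σxᵢ(yᵢ − βxᵢ)/4 − β/4 = 0, so β = Σxᵢyᵢ / (Σxᵢ² + σ²/τ²).
Σxᵢyᵢ = 2·2 + 1·0 + 4·1 = 8; Σxᵢ² = 21; σ²/τ² = 1.
β̂_MAP = 8 / (21 + 1) = 8/22 ≈ 0.364.

β̂_MAP = 0.364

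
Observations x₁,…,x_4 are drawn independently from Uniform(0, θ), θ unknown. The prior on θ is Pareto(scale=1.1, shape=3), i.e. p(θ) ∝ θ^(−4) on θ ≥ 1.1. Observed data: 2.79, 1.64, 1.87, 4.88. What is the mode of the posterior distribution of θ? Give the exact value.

The Uniform(0, θ) likelihood is θ^(−n) for θ ≥ max(xᵢ), zero otherwise. Here max(xᵢ) = 4.88.
Posterior ∝ θ^(−4) · θ^(−4) = θ^(−8) on θ ≥ max(1.1, 4.88) = 4.88.
This density is strictly decreasing in θ, so the posterior mode lies at the lower boundary of the support.

θ̂_MAP = 4.88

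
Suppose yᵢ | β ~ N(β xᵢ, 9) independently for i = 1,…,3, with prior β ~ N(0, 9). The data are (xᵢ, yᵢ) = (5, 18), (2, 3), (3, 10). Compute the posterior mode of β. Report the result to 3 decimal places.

β̂_MAP = 3.231

log p(β | y) = −Σ(yᵢ − βxᵢ)²/(2·9) − β²/(2·9) + const.
Setting the derivative to zero: Σxᵢ(yᵢ − βxᵢ)/9 − β/9 = 0, so β = Σxᵢyᵢ / (Σxᵢ² + σ²/τ²).
Σxᵢyᵢ = 5·18 + 2·3 + 3·10 = 126; Σxᵢ² = 38; σ²/τ² = 1.
β̂_MAP = 126 / (38 + 1) = 126/39 ≈ 3.231.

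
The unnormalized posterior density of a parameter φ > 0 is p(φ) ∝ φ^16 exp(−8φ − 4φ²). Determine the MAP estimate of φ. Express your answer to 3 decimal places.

ℓ'(φ) = 16/φ − 8 − 8φ. Setting this to zero and multiplying by φ: 8φ² + 8φ − 16 = 0.
φ = (−8 + √(8² + 4·8·16)) / (2·8) = (−8 + √576) / 16 = (−8 + 24)/16 = 1.
ℓ''(φ) = −16/φ² − 8 < 0, confirming a maximum.

φ̂_MAP = 1.000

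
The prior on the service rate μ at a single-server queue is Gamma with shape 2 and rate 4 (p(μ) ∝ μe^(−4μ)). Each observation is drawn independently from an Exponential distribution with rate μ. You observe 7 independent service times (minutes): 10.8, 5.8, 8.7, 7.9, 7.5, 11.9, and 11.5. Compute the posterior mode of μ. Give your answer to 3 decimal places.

The Exponential(rate=μ) likelihood is ∝ μ^n e^(−μΣtᵢ). Here n = 7 and Σtᵢ = 10.8 + 5.8 + 8.7 + 7.9 + 7.5 + 11.9 + 11.5 = 64.1.
Posterior ∝ μe^(−4μ) · μ^7e^(−64.1μ) = μ^8e^(−68.1μ), i.e. Gamma(9, 68.1).
Mode = (a−1)/b = 8/68.1 ≈ 0.117.

μ̂_MAP = 0.117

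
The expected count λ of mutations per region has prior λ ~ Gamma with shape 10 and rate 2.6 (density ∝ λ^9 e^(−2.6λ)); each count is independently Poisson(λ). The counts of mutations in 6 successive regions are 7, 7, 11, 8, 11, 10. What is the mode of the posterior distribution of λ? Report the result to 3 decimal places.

λ̂_MAP = 7.326

Σxᵢ = 7+7+11+8+11+10 = 54, with n = 6.
Posterior ∝ λ^9e^(−2.6λ) · λ^54e^(−6λ) = λ^63e^(−8.6λ), i.e. Gamma(shape=64, rate=8.6).
The mode of a Gamma(a, b) with a ≥ 1 (shape–rate) is (a−1)/b = 63/8.6 ≈ 7.326.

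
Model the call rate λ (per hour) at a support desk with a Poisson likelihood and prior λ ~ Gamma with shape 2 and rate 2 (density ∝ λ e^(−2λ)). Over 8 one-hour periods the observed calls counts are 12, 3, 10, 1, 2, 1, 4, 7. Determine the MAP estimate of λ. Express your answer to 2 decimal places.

Σxᵢ = 12+3+10+1+2+1+4+7 = 40, with n = 8.
Posterior ∝ λe^(−2λ) · λ^40e^(−8λ) = λ^41e^(−10λ), i.e. Gamma(shape=42, rate=10).
The mode of a Gamma(a, b) with a ≥ 1 (shape–rate) is (a−1)/b = 41/10 ≈ 4.10.

λ̂_MAP = 4.10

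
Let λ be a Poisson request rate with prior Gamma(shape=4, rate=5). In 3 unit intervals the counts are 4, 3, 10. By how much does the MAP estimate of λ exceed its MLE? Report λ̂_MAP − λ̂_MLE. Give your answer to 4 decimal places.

MAP − MLE = -3.1667

Σxᵢ = 17. Posterior is Gamma(21, 8); MAP = (21−1)/8 = 20/8 ≈ 2.50000.
MLE = x̄ = 17/3 ≈ 5.66667.
Difference = 20/8 − 17/3 = -19/6 ≈ -3.1667.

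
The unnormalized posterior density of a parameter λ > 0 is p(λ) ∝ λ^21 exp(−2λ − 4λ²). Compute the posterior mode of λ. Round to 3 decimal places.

ℓ'(λ) = 21/λ − 2 − 8λ. Setting this to zero and multiplying by λ: 8λ² + 2λ − 21 = 0.
λ = (−2 + √(2² + 4·8·21)) / (2·8) = (−2 + √676) / 16 = (−2 + 26)/16 = 3/2.
ℓ''(λ) = −21/λ² − 8 < 0, confirming a maximum.

λ̂_MAP = 1.500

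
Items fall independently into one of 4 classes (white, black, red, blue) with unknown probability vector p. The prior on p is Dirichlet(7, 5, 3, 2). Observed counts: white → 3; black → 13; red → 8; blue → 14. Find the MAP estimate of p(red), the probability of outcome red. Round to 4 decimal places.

The posterior is Dirichlet(αᵢ + nᵢ) = Dirichlet(10, 18, 11, 16).
For a Dirichlet(a₁,…,a_K) with all aᵢ > 1, the mode has j-th component (aⱼ − 1)/(Σaᵢ − K).
Here Σaᵢ = 55 and K = 4, so p(red) = (11 − 1)/(55 − 4) = 10/51 ≈ 0.1961.

MAP estimate of p(red) = 0.1961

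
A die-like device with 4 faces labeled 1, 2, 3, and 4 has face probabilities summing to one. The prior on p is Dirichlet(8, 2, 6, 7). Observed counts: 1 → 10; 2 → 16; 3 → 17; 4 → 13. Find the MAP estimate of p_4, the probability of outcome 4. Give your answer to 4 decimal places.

MAP estimate: 0.2533

The posterior is Dirichlet(αᵢ + nᵢ) = Dirichlet(18, 18, 23, 20).
For a Dirichlet(a₁,…,a_K) with all aᵢ > 1, the mode has j-th component (aⱼ − 1)/(Σaᵢ − K).
Here Σaᵢ = 79 and K = 4, so p_4 = (20 − 1)/(79 − 4) = 19/75 ≈ 0.2533.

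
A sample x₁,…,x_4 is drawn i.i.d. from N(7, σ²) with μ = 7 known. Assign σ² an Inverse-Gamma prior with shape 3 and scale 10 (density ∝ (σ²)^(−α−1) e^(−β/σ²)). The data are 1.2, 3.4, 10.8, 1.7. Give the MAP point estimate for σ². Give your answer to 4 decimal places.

σ̂²_MAP = 9.0942

Sum of squared deviations about the known mean: SS = (1.2−7)² + (3.4−7)² + (10.8−7)² + (1.7−7)² = 89.13.
The Normal likelihood contributes (σ²)^(−n/2) exp(−SS/(2σ²)), so the posterior is Inverse-Gamma(α + n/2, β + SS/2) = Inverse-Gamma(5, 54.565).
The mode of Inverse-Gamma(a, b) is b/(a+1) = 54.565/6 ≈ 9.0942.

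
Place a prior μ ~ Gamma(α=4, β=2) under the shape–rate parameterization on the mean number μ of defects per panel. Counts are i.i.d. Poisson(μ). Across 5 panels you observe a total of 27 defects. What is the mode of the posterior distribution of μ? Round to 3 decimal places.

μ̂_MAP = 4.286

Σxᵢ = 27, n = 5.
Posterior ∝ μ^3e^(−2μ) · μ^27e^(−5μ) = μ^30e^(−7μ), i.e. Gamma(shape=31, rate=7).
The mode of a Gamma(a, b) with a ≥ 1 (shape–rate) is (a−1)/b = 30/7 ≈ 4.286.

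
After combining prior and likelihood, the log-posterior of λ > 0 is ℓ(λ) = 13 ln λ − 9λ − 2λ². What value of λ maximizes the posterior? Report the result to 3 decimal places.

λ̂_MAP = 1.000

ℓ'(λ) = 13/λ − 9 − 4λ. Setting this to zero and multiplying by λ: 4λ² + 9λ − 13 = 0.
λ = (−9 + √(9² + 4·4·13)) / (2·4) = (−9 + √289) / 8 = (−9 + 17)/8 = 1.
ℓ''(λ) = −13/λ² − 4 < 0, confirming a maximum.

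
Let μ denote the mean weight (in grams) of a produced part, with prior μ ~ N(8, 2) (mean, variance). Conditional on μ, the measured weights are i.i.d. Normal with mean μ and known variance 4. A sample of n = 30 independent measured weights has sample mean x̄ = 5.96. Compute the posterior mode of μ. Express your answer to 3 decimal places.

μ̂_MAP = 6.088

n = 30, x̄ = 5.96.
For a Normal prior and Normal likelihood with known variance, the posterior is Normal; its mode equals its mean, the precision-weighted average.
Prior precision 1/σ₀² = 1/2 = 0.5; data precision n/σ² = 30/4 = 7.5.
μ̂ = (0.5·8 + 7.5·5.96) / (0.5 + 7.5) = 48.7/8 = 6.0875 ≈ 6.088.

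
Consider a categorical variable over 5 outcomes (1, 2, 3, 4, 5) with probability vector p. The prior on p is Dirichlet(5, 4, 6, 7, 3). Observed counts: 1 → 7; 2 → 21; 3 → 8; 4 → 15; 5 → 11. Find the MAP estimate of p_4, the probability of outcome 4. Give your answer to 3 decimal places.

The posterior is Dirichlet(αᵢ + nᵢ) = Dirichlet(12, 25, 14, 22, 14).
For a Dirichlet(a₁,…,a_K) with all aᵢ > 1, the mode has j-th component (aⱼ − 1)/(Σaᵢ − K).
Here Σaᵢ = 87 and K = 5, so p_4 = (22 − 1)/(87 − 5) = 21/82 ≈ 0.256.

MAP estimate: 0.256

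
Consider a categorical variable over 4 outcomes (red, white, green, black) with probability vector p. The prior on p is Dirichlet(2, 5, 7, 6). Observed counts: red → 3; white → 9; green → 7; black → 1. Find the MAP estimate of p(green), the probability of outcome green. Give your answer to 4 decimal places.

MAP estimate of p(green) = 0.3611

The posterior is Dirichlet(αᵢ + nᵢ) = Dirichlet(5, 14, 14, 7).
For a Dirichlet(a₁,…,a_K) with all aᵢ > 1, the mode has j-th component (aⱼ − 1)/(Σaᵢ − K).
Here Σaᵢ = 40 and K = 4, so p(green) = (14 − 1)/(40 − 4) = 13/36 ≈ 0.3611.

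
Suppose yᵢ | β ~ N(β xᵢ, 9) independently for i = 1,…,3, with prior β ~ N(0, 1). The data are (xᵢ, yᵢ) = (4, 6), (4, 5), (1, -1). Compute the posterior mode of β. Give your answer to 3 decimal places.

log p(β | y) = −Σ(yᵢ − βxᵢ)²/(2·9) − β²/(2·1) + const.
Setting the derivative to zero: Σxᵢ(yᵢ − βxᵢ)/9 − β/1 = 0, so β = Σxᵢyᵢ / (Σxᵢ² + σ²/τ²).
Σxᵢyᵢ = 4·6 + 4·5 + 1·(-1) = 43; Σxᵢ² = 33; σ²/τ² = 9.
β̂_MAP = 43 / (33 + 9) = 43/42 ≈ 1.024.

β̂_MAP = 1.024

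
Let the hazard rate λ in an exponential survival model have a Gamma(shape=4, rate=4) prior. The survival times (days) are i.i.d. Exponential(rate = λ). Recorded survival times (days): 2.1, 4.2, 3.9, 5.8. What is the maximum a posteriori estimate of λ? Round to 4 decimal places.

λ̂_MAP = 0.3500

The Exponential(rate=λ) likelihood is ∝ λ^n e^(−λΣtᵢ). Here n = 4 and Σtᵢ = 2.1 + 4.2 + 3.9 + 5.8 = 16.
Posterior ∝ λ^3e^(−4λ) · λ^4e^(−16λ) = λ^7e^(−20λ), i.e. Gamma(8, 20).
Mode = (a−1)/b = 7/20 ≈ 0.3500.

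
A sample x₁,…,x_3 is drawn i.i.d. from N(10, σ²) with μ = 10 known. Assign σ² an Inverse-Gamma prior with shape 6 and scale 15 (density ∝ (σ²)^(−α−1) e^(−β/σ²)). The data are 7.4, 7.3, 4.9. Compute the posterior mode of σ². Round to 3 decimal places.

σ̂²_MAP = 4.121

Sum of squared deviations about the known mean: SS = (7.4−10)² + (7.3−10)² + (4.9−10)² = 40.06.
The Normal likelihood contributes (σ²)^(−n/2) exp(−SS/(2σ²)), so the posterior is Inverse-Gamma(α + n/2, β + SS/2) = Inverse-Gamma(7.5, 35.03).
The mode of Inverse-Gamma(a, b) is b/(a+1) = 35.03/8.5 ≈ 4.121.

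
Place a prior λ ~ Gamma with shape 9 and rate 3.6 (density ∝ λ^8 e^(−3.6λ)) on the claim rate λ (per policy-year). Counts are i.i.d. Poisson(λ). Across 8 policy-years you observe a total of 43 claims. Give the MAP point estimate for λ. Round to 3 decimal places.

Σxᵢ = 43, n = 8.
Posterior ∝ λ^8e^(−3.6λ) · λ^43e^(−8λ) = λ^51e^(−11.6λ), i.e. Gamma(shape=52, rate=11.6).
The mode of a Gamma(a, b) with a ≥ 1 (shape–rate) is (a−1)/b = 51/11.6 ≈ 4.397.

λ̂_MAP = 4.397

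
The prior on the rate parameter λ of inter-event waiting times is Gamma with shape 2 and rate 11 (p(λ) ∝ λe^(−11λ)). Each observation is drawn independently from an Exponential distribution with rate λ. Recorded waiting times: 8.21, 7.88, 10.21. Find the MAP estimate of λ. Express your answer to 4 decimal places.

The Exponential(rate=λ) likelihood is ∝ λ^n e^(−λΣtᵢ). Here n = 3 and Σtᵢ = 8.21 + 7.88 + 10.21 = 26.30.
Posterior ∝ λe^(−11λ) · λ^3e^(−26.30λ) = λ^4e^(−37.30λ), i.e. Gamma(5, 37.30).
Mode = (a−1)/b = 4/37.30 ≈ 0.1072.

λ̂_MAP = 0.1072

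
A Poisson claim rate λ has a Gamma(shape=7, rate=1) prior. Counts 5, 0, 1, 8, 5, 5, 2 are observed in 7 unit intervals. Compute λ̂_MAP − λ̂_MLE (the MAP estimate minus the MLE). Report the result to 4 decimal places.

MAP − MLE = 0.2857

Σxᵢ = 26. Posterior is Gamma(33, 8); MAP = (33−1)/8 = 32/8 ≈ 4.00000.
MLE = x̄ = 26/7 ≈ 3.71429.
Difference = 32/8 − 26/7 = 2/7 ≈ 0.2857.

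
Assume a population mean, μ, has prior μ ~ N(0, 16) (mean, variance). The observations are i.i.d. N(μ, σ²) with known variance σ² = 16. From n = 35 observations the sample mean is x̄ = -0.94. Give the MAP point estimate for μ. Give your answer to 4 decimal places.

μ̂_MAP = -0.9139

n = 35, x̄ = -0.94.
For a Normal prior and Normal likelihood with known variance, the posterior is Normal; its mode equals its mean, the precision-weighted average.
Prior precision 1/σ₀² = 1/16 = 0.0625; data precision n/σ² = 35/16 = 2.1875.
μ̂ = (0.0625·0 + 2.1875·(-0.94)) / (0.0625 + 2.1875) = (-2.05625)/2.25 = -329/360 ≈ -0.9139.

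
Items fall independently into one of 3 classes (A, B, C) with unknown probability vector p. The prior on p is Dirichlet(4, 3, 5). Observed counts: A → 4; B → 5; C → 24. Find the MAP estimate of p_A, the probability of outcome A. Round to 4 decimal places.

MAP estimate of p_A = 0.1667

The posterior is Dirichlet(αᵢ + nᵢ) = Dirichlet(8, 8, 29).
For a Dirichlet(a₁,…,a_K) with all aᵢ > 1, the mode has j-th component (aⱼ − 1)/(Σaᵢ − K).
Here Σaᵢ = 45 and K = 3, so p_A = (8 − 1)/(45 − 3) = 7/42 ≈ 0.1667.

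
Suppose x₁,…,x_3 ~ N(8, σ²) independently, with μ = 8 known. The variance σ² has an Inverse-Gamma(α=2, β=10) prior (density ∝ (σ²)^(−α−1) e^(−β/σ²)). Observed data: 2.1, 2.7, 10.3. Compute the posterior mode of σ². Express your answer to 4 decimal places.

Sum of squared deviations about the known mean: SS = (2.1−8)² + (2.7−8)² + (10.3−8)² = 68.19.
The Normal likelihood contributes (σ²)^(−n/2) exp(−SS/(2σ²)), so the posterior is Inverse-Gamma(α + n/2, β + SS/2) = Inverse-Gamma(3.5, 44.095).
The mode of Inverse-Gamma(a, b) is b/(a+1) = 44.095/4.5 ≈ 9.7989.

σ̂²_MAP = 9.7989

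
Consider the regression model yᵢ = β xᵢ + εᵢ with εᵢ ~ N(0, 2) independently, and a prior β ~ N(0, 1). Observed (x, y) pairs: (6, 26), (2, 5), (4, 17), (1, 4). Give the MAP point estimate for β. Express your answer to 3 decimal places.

log p(β | y) = −Σ(yᵢ − βxᵢ)²/(2·2) − β²/(2·1) + const.
Setting the derivative to zero: Σxᵢ(yᵢ − βxᵢ)/2 − β/1 = 0, so β = Σxᵢyᵢ / (Σxᵢ² + σ²/τ²).
Σxᵢyᵢ = 6·26 + 2·5 + 4·17 + 1·4 = 238; Σxᵢ² = 57; σ²/τ² = 2.
β̂_MAP = 238 / (57 + 2) = 238/59 ≈ 4.034.

β̂_MAP = 4.034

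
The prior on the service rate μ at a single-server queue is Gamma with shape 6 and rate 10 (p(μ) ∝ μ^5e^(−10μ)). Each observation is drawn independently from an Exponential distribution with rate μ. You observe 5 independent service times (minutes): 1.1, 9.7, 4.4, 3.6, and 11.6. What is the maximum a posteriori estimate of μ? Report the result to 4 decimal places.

The Exponential(rate=μ) likelihood is ∝ μ^n e^(−μΣtᵢ). Here n = 5 and Σtᵢ = 1.1 + 9.7 + 4.4 + 3.6 + 11.6 = 30.4.
Posterior ∝ μ^5e^(−10μ) · μ^5e^(−30.4μ) = μ^10e^(−40.4μ), i.e. Gamma(11, 40.4).
Mode = (a−1)/b = 10/40.4 ≈ 0.2475.

μ̂_MAP = 0.2475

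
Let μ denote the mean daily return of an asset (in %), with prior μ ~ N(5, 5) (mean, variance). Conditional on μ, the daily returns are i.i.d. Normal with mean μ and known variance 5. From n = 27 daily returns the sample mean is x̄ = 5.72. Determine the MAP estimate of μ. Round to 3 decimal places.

n = 27, x̄ = 5.72.
For a Normal prior and Normal likelihood with known variance, the posterior is Normal; its mode equals its mean, the precision-weighted average.
Prior precision 1/σ₀² = 1/5 = 0.2; data precision n/σ² = 27/5 = 5.4.
μ̂ = (0.2·5 + 5.4·5.72) / (0.2 + 5.4) = 31.888/5.6 = 1993/350 ≈ 5.694.

μ̂_MAP = 5.694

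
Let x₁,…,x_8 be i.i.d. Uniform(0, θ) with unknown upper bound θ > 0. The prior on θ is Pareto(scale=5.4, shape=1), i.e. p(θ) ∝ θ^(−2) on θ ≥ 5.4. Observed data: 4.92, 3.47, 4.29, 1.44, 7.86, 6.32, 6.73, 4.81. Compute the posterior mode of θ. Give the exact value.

The Uniform(0, θ) likelihood is θ^(−n) for θ ≥ max(xᵢ), zero otherwise. Here max(xᵢ) = 7.86.
Posterior ∝ θ^(−2) · θ^(−8) = θ^(−10) on θ ≥ max(5.4, 7.86) = 7.86.
This density is strictly decreasing in θ, so the posterior mode lies at the lower boundary of the support.

θ̂_MAP = 7.86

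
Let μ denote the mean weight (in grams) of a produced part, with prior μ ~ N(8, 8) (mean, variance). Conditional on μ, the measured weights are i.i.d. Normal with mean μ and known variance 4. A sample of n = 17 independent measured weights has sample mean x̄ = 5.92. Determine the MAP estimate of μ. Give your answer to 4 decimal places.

μ̂_MAP = 5.9794

n = 17, x̄ = 5.92.
For a Normal prior and Normal likelihood with known variance, the posterior is Normal; its mode equals its mean, the precision-weighted average.
Prior precision 1/σ₀² = 1/8 = 0.125; data precision n/σ² = 17/4 = 4.25.
μ̂ = (0.125·8 + 4.25·5.92) / (0.125 + 4.25) = 26.16/4.375 = 5232/875 ≈ 5.9794.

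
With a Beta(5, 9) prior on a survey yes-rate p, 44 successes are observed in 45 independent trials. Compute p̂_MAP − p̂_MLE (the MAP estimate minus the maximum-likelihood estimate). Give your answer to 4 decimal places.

MAP − MLE = -0.1357

Posterior is Beta(49, 10); MAP = (49−1)/(59−2) = 48/57 ≈ 0.84211.
MLE ignores the prior: p̂_MLE = k/n = 44/45 ≈ 0.97778.
Difference = 48/57 − 44/45 = -116/855 ≈ -0.1357.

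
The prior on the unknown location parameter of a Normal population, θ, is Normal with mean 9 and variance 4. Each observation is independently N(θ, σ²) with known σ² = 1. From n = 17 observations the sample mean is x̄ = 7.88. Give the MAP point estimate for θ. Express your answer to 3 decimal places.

θ̂_MAP = 7.896

n = 17, x̄ = 7.88.
For a Normal prior and Normal likelihood with known variance, the posterior is Normal; its mode equals its mean, the precision-weighted average.
Prior precision 1/σ₀² = 1/4 = 0.25; data precision n/σ² = 17/1 = 17.
θ̂ = (0.25·9 + 17·7.88) / (0.25 + 17) = 136.21/17.25 = 13621/1725 ≈ 7.896.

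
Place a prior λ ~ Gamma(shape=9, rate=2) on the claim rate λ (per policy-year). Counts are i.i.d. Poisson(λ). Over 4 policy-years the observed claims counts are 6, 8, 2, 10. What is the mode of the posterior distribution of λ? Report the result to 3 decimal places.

λ̂_MAP = 5.667

Σxᵢ = 6+8+2+10 = 26, with n = 4.
Posterior ∝ λ^8e^(−2λ) · λ^26e^(−4λ) = λ^34e^(−6λ), i.e. Gamma(shape=35, rate=6).
The mode of a Gamma(a, b) with a ≥ 1 (shape–rate) is (a−1)/b = 34/6 ≈ 5.667.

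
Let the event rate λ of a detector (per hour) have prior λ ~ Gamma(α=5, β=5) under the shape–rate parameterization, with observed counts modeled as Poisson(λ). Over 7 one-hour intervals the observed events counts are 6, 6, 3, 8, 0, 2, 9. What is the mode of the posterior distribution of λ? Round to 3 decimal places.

Σxᵢ = 6+6+3+8+0+2+9 = 34, with n = 7.
Posterior ∝ λ^4e^(−5λ) · λ^34e^(−7λ) = λ^38e^(−12λ), i.e. Gamma(shape=39, rate=12).
The mode of a Gamma(a, b) with a ≥ 1 (shape–rate) is (a−1)/b = 38/12 ≈ 3.167.

λ̂_MAP = 3.167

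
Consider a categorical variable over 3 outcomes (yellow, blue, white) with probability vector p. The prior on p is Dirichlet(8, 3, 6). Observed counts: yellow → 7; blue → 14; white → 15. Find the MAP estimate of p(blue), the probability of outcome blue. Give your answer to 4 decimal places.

MAP estimate of p(blue) = 0.3200

The posterior is Dirichlet(αᵢ + nᵢ) = Dirichlet(15, 17, 21).
For a Dirichlet(a₁,…,a_K) with all aᵢ > 1, the mode has j-th component (aⱼ − 1)/(Σaᵢ − K).
Here Σaᵢ = 53 and K = 3, so p(blue) = (17 − 1)/(53 − 3) = 16/50 ≈ 0.3200.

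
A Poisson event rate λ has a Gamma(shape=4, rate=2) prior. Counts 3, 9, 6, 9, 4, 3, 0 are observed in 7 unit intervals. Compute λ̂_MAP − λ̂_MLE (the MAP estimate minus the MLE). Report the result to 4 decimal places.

Σxᵢ = 34. Posterior is Gamma(38, 9); MAP = (38−1)/9 = 37/9 ≈ 4.11111.
MLE = x̄ = 34/7 ≈ 4.85714.
Difference = 37/9 − 34/7 = -47/63 ≈ -0.7460.

MAP − MLE = -0.7460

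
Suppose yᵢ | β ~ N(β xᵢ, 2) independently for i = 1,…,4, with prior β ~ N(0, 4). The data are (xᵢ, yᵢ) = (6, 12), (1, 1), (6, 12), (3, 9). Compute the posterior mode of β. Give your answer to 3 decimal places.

β̂_MAP = 2.085

log p(β | y) = −Σ(yᵢ − βxᵢ)²/(2·2) − β²/(2·4) + const.
Setting the derivative to zero: Σxᵢ(yᵢ − βxᵢ)/2 − β/4 = 0, so β = Σxᵢyᵢ / (Σxᵢ² + σ²/τ²).
Σxᵢyᵢ = 6·12 + 1·1 + 6·12 + 3·9 = 172; Σxᵢ² = 82; σ²/τ² = 0.5.
β̂_MAP = 172 / (82 + 0.5) = 172/82.5 ≈ 2.085.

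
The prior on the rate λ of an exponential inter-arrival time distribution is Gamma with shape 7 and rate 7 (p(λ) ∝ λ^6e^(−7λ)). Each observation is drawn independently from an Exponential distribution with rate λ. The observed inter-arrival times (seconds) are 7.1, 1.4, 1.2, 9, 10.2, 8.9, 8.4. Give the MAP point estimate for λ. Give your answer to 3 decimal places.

λ̂_MAP = 0.244

The Exponential(rate=λ) likelihood is ∝ λ^n e^(−λΣtᵢ). Here n = 7 and Σtᵢ = 7.1 + 1.4 + 1.2 + 9 + 10.2 + 8.9 + 8.4 = 46.2.
Posterior ∝ λ^6e^(−7λ) · λ^7e^(−46.2λ) = λ^13e^(−53.2λ), i.e. Gamma(14, 53.2).
Mode = (a−1)/b = 13/53.2 ≈ 0.244.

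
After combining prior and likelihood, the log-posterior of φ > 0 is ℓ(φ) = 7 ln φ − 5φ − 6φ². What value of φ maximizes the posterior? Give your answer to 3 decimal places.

ℓ'(φ) = 7/φ − 5 − 12φ. Setting this to zero and multiplying by φ: 12φ² + 5φ − 7 = 0.
φ = (−5 + √(5² + 4·12·7)) / (2·12) = (−5 + √361) / 24 = (−5 + 19)/24 = 7/12.
ℓ''(φ) = −7/φ² − 12 < 0, confirming a maximum.

φ̂_MAP = 0.583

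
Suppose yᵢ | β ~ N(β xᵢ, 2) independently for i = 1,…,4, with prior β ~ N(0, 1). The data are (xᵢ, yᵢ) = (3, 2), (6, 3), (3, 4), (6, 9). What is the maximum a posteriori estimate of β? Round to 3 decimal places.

β̂_MAP = 0.978

log p(β | y) = −Σ(yᵢ − βxᵢ)²/(2·2) − β²/(2·1) + const.
Setting the derivative to zero: Σxᵢ(yᵢ − βxᵢ)/2 − β/1 = 0, so β = Σxᵢyᵢ / (Σxᵢ² + σ²/τ²).
Σxᵢyᵢ = 3·2 + 6·3 + 3·4 + 6·9 = 90; Σxᵢ² = 90; σ²/τ² = 2.
β̂_MAP = 90 / (90 + 2) = 90/92 ≈ 0.978.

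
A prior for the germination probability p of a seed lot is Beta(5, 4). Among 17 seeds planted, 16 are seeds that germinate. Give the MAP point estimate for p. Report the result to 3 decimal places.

Prior: Beta(5, 4).
Data: 16 successes in 17 trials. The binomial likelihood contributes p^16(1−p)^1, so the posterior is Beta(5+16, 4+1) = Beta(21, 5).
For Beta(a, b) with a, b > 1 the mode is (a−1)/(a+b−2) = 20/24 ≈ 0.833.

p̂_MAP = 0.833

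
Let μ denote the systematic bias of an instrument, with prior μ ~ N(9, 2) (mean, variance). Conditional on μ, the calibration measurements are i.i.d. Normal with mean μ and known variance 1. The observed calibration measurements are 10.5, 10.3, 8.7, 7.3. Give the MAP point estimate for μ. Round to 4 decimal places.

n = 4; x̄ = (10.5 + 10.3 + 8.7 + 7.3)/4 = 36.8/4 = 9.2.
For a Normal prior and Normal likelihood with known variance, the posterior is Normal; its mode equals its mean, the precision-weighted average.
Prior precision 1/σ₀² = 1/2 = 0.5; data precision n/σ² = 4/1 = 4.
μ̂ = (0.5·9 + 4·9.2) / (0.5 + 4) = 41.3/4.5 = 413/45 ≈ 9.1778.

μ̂_MAP = 9.1778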